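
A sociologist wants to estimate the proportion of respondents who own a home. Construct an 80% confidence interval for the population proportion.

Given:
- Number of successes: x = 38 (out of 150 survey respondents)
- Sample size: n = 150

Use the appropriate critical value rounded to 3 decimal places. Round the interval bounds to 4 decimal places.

Sample proportion: p̂ = 38/150 = 0.253333

Check conditions for normal approximation:
  np̂ = 38 ≥ 10 ✓
  n(1-p̂) = 112 ≥ 10 ✓

The sample is large enough, so use a z-interval (normal approximation) for the proportion.

For 80% confidence, z* = 1.282 (from standard normal table)

Standard error: SE = √(p̂(1-p̂)/n) = √(0.253333×0.746667/150) = 0.03551108

Margin of error: E = z* × SE = 1.282 × 0.03551108 = 0.045525

Z-interval: p̂ ± E = 0.253333 ± 0.045525 = (0.207808, 0.298859)

Rounded to 4 decimal places:

(0.2078, 0.2989)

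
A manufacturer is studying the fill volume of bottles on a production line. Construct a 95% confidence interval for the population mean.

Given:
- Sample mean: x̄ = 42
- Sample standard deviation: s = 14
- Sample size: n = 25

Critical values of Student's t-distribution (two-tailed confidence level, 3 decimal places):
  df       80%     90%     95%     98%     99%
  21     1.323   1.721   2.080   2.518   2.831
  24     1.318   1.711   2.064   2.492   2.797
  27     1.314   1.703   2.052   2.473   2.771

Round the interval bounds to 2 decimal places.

The population standard deviation σ is unknown (only the sample standard deviation s is given), so use a t-interval with df = n - 1 = 25 - 1 = 24.

For 95% confidence with df = 24, t* = 2.064 (from t-table)

Standard error: SE = s/√n = 14/√25 = 2.800000

Margin of error: E = t* × SE = 2.064 × 2.800000 = 5.7792

T-interval: x̄ ± E = 42 ± 5.7792 = (36.2208, 47.7792)

Rounded to 2 decimal places:

(36.22, 47.78)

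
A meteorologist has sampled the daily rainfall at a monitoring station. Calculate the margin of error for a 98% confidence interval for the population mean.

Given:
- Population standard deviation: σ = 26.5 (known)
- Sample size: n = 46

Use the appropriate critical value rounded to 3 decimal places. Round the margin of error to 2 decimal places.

The population standard deviation σ is known, so use the z-interval margin of error formula.

For 98% confidence, z* = 2.326 (from standard normal table)

Margin of error formula for z-interval: E = z* × σ/√n

E = 2.326 × 26.5/√46
  = 2.326 × 3.907212
  = 9.0882

Rounded to 2 decimal places:

9.09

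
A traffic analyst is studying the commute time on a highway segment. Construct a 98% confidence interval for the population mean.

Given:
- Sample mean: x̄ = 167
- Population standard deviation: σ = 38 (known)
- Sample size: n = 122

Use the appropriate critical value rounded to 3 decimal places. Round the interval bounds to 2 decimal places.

The population standard deviation σ is known, so use a z-interval (standard normal critical value).

For 98% confidence, z* = 2.326 (from standard normal table)

Standard error: SE = σ/√n = 38/√122 = 3.440358

Margin of error: E = z* × SE = 2.326 × 3.440358 = 8.0023

Z-interval: x̄ ± E = 167 ± 8.0023 = (158.9977, 175.0023)

Rounded to 2 decimal places:

(159.00, 175.00)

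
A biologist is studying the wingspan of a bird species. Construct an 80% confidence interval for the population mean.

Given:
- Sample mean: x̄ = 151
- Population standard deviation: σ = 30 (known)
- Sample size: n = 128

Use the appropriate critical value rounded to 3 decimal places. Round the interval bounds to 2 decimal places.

The population standard deviation σ is known, so use a z-interval (standard normal critical value).

For 80% confidence, z* = 1.282 (from standard normal table)

Standard error: SE = σ/√n = 30/√128 = 2.651650

Margin of error: E = z* × SE = 1.282 × 2.651650 = 3.3994

Z-interval: x̄ ± E = 151 ± 3.3994 = (147.6006, 154.3994)

Rounded to 2 decimal places:

(147.60, 154.40)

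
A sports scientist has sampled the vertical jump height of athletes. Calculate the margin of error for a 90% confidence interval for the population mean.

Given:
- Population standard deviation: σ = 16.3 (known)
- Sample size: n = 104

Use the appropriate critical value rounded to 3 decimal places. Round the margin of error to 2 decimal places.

The population standard deviation σ is known, so use the z-interval margin of error formula.

For 90% confidence, z* = 1.645 (from standard normal table)

Margin of error formula for z-interval: E = z* × σ/√n

E = 1.645 × 16.3/√104
  = 1.645 × 1.598347
  = 2.6293

Rounded to 2 decimal places:

2.63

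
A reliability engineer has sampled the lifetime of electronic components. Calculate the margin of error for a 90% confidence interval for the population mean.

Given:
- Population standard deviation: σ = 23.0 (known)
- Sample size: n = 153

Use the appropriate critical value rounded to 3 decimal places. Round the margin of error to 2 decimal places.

The population standard deviation σ is known, so use the z-interval margin of error formula.

For 90% confidence, z* = 1.645 (from standard normal table)

Margin of error formula for z-interval: E = z* × σ/√n

E = 1.645 × 23.0/√153
  = 1.645 × 1.859440
  = 3.0588

Rounded to 2 decimal places:

3.06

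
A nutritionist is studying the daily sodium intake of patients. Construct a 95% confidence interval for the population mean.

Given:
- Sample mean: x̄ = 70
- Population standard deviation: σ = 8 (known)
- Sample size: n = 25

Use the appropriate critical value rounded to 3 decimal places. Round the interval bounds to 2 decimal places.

The population standard deviation σ is known, so use a z-interval (standard normal critical value).

For 95% confidence, z* = 1.96 (from standard normal table)

Standard error: SE = σ/√n = 8/√25 = 1.600000

Margin of error: E = z* × SE = 1.96 × 1.600000 = 3.1360

Z-interval: x̄ ± E = 70 ± 3.1360 = (66.8640, 73.1360)

Rounded to 2 decimal places:

(66.86, 73.14)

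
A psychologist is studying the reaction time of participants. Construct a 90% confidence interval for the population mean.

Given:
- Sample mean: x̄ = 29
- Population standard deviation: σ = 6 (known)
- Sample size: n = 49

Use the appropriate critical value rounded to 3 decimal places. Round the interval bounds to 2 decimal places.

The population standard deviation σ is known, so use a z-interval (standard normal critical value).

For 90% confidence, z* = 1.645 (from standard normal table)

Standard error: SE = σ/√n = 6/√49 = 0.857143

Margin of error: E = z* × SE = 1.645 × 0.857143 = 1.4100

Z-interval: x̄ ± E = 29 ± 1.4100 = (27.5900, 30.4100)

Rounded to 2 decimal places:

(27.59, 30.41)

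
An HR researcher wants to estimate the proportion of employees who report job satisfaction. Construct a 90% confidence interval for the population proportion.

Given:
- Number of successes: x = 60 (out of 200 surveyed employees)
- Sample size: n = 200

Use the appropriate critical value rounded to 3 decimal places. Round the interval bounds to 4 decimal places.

Sample proportion: p̂ = 60/200 = 0.300000

Check conditions for normal approximation:
  np̂ = 60 ≥ 10 ✓
  n(1-p̂) = 140 ≥ 10 ✓

The sample is large enough, so use a z-interval (normal approximation) for the proportion.

For 90% confidence, z* = 1.645 (from standard normal table)

Standard error: SE = √(p̂(1-p̂)/n) = √(0.300000×0.700000/200) = 0.03240370

Margin of error: E = z* × SE = 1.645 × 0.03240370 = 0.053304

Z-interval: p̂ ± E = 0.300000 ± 0.053304 = (0.246696, 0.353304)

Rounded to 4 decimal places:

(0.2467, 0.3533)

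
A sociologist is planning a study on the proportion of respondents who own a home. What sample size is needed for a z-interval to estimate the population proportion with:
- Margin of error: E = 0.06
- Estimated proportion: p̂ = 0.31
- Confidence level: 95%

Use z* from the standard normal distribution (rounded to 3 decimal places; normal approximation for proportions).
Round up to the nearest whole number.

Using z* for proportion z-interval (normal approximation).

For 95% confidence, z* = 1.96 (from standard normal table)

Sample size formula for proportion z-interval: n = z*²p̂(1-p̂)/E²

n = 1.96² × 0.31 × 0.69 / 0.06²
  = 3.8416 × 0.2139 / 0.0036
  = 228.2551

Round up to the nearest whole number: n = 229

229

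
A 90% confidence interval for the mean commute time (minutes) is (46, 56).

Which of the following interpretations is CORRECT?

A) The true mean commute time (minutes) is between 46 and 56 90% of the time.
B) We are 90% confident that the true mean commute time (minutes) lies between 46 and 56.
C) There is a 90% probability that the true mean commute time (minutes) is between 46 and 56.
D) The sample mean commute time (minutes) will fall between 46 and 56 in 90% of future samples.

A confidence interval represents our confidence in the procedure, not a probability statement about the parameter.

Key concept: If we repeated this sampling process many times and computed a 90% CI each time, about 90% of those intervals would contain the true population parameter.

For this specific interval (46, 56):
- Midpoint (point estimate): 51
- Margin of error: 5

The correct interpretation is the one stating confidence that the true parameter lies in the interval — option B.

B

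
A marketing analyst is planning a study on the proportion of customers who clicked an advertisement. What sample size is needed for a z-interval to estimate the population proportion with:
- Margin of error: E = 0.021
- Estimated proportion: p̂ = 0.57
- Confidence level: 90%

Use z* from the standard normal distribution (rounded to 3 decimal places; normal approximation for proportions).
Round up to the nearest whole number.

Using z* for proportion z-interval (normal approximation).

For 90% confidence, z* = 1.645 (from standard normal table)

Sample size formula for proportion z-interval: n = z*²p̂(1-p̂)/E²

n = 1.645² × 0.57 × 0.43 / 0.021²
  = 2.706025 × 0.2451 / 0.000441
  = 1503.9608

Round up to the nearest whole number: n = 1504

1504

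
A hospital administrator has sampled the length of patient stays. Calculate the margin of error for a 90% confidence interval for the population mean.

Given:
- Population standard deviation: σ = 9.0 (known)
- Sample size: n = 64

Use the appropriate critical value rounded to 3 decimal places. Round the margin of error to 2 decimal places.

The population standard deviation σ is known, so use the z-interval margin of error formula.

For 90% confidence, z* = 1.645 (from standard normal table)

Margin of error formula for z-interval: E = z* × σ/√n

E = 1.645 × 9.0/√64
  = 1.645 × 1.125000
  = 1.8506

Rounded to 2 decimal places:

1.85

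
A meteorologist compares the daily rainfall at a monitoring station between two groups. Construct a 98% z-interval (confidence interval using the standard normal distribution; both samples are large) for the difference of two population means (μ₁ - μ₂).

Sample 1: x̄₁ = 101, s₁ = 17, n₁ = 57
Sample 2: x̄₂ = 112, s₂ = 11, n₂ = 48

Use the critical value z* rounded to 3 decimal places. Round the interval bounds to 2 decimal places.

Both samples are large (n₁ = 57 ≥ 30, n₂ = 48 ≥ 30), so a z-interval for the difference of means applies.

Point estimate: x̄₁ - x̄₂ = 101 - 112 = -11

Standard error: SE = √(s₁²/n₁ + s₂²/n₂)
= √(17²/57 + 11²/48)
= √(5.070175 + 2.520833)
= 2.755179

For 98% confidence, z* = 2.326 (from standard normal table)
Margin of error: E = z* × SE = 2.326 × 2.755179 = 6.4085

Z-interval: (x̄₁ - x̄₂) ± E = -11 ± 6.4085 = (-17.4085, -4.5915)

Rounded to 2 decimal places:

(-17.41, -4.59)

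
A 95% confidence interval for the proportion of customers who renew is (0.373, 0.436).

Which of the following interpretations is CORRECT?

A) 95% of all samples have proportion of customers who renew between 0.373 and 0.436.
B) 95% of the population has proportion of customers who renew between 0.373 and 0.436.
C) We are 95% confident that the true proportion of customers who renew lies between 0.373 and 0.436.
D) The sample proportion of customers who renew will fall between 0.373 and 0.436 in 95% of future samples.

A confidence interval represents our confidence in the procedure, not a probability statement about the parameter.

Key concept: If we repeated this sampling process many times and computed a 95% CI each time, about 95% of those intervals would contain the true population parameter.

For this specific interval (0.373, 0.436):
- Midpoint (point estimate): 0.4045
- Margin of error: 0.0315

The correct interpretation is the one stating confidence that the true parameter lies in the interval — option C.

C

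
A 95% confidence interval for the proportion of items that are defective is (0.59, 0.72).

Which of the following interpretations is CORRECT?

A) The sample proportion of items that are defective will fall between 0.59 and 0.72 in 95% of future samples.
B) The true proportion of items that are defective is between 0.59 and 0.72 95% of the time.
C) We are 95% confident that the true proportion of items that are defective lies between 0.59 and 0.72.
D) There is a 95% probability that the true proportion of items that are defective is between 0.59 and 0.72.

A confidence interval represents our confidence in the procedure, not a probability statement about the parameter.

Key concept: If we repeated this sampling process many times and computed a 95% CI each time, about 95% of those intervals would contain the true population parameter.

For this specific interval (0.59, 0.72):
- Midpoint (point estimate): 0.655
- Margin of error: 0.065

The correct interpretation is the one stating confidence that the true parameter lies in the interval — option C.

C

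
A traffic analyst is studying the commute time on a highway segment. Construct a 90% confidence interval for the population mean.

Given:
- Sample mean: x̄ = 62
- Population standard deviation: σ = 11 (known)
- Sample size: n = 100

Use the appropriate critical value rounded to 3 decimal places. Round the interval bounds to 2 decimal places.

The population standard deviation σ is known, so use a z-interval (standard normal critical value).

For 90% confidence, z* = 1.645 (from standard normal table)

Standard error: SE = σ/√n = 11/√100 = 1.100000

Margin of error: E = z* × SE = 1.645 × 1.100000 = 1.8095

Z-interval: x̄ ± E = 62 ± 1.8095 = (60.1905, 63.8095)

Rounded to 2 decimal places:

(60.19, 63.81)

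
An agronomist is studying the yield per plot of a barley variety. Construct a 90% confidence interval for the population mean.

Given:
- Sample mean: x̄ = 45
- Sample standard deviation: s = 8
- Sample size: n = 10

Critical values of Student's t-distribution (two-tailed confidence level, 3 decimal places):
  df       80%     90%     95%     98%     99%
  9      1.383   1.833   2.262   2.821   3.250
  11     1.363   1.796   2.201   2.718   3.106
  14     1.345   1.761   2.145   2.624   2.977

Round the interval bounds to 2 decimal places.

The population standard deviation σ is unknown (only the sample standard deviation s is given), so use a t-interval with df = n - 1 = 10 - 1 = 9.

For 90% confidence with df = 9, t* = 1.833 (from t-table)

Standard error: SE = s/√n = 8/√10 = 2.529822

Margin of error: E = t* × SE = 1.833 × 2.529822 = 4.6372

T-interval: x̄ ± E = 45 ± 4.6372 = (40.3628, 49.6372)

Rounded to 2 decimal places:

(40.36, 49.64)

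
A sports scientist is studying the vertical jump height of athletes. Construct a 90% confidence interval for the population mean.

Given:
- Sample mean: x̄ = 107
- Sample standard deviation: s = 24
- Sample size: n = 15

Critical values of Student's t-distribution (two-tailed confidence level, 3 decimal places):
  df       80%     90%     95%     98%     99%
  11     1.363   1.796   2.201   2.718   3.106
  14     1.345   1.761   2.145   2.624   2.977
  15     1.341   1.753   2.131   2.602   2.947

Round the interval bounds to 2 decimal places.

The population standard deviation σ is unknown (only the sample standard deviation s is given), so use a t-interval with df = n - 1 = 15 - 1 = 14.

For 90% confidence with df = 14, t* = 1.761 (from t-table)

Standard error: SE = s/√n = 24/√15 = 6.196773

Margin of error: E = t* × SE = 1.761 × 6.196773 = 10.9125

T-interval: x̄ ± E = 107 ± 10.9125 = (96.0875, 117.9125)

Rounded to 2 decimal places:

(96.09, 117.91)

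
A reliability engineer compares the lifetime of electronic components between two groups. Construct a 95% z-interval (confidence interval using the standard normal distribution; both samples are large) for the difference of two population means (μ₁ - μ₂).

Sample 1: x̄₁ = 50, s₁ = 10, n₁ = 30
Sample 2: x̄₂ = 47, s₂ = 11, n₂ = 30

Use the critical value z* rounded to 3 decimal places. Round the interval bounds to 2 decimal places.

Both samples are large (n₁ = 30 ≥ 30, n₂ = 30 ≥ 30), so a z-interval for the difference of means applies.

Point estimate: x̄₁ - x̄₂ = 50 - 47 = 3

Standard error: SE = √(s₁²/n₁ + s₂²/n₂)
= √(10²/30 + 11²/30)
= √(3.333333 + 4.033333)
= 2.714160

For 95% confidence, z* = 1.96 (from standard normal table)
Margin of error: E = z* × SE = 1.96 × 2.714160 = 5.3198

Z-interval: (x̄₁ - x̄₂) ± E = 3 ± 5.3198 = (-2.3198, 8.3198)

Rounded to 2 decimal places:

(-2.32, 8.32)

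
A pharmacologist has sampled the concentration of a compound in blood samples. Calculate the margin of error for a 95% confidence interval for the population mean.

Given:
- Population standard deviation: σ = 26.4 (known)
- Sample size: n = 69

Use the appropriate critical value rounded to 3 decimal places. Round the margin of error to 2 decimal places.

The population standard deviation σ is known, so use the z-interval margin of error formula.

For 95% confidence, z* = 1.96 (from standard normal table)

Margin of error formula for z-interval: E = z* × σ/√n

E = 1.96 × 26.4/√69
  = 1.96 × 3.178187
  = 6.2292

Rounded to 2 decimal places:

6.23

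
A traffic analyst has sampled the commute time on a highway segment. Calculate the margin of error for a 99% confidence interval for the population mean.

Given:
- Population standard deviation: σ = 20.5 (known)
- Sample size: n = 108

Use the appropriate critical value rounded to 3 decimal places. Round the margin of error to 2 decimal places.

The population standard deviation σ is known, so use the z-interval margin of error formula.

For 99% confidence, z* = 2.576 (from standard normal table)

Margin of error formula for z-interval: E = z* × σ/√n

E = 2.576 × 20.5/√108
  = 2.576 × 1.972613
  = 5.0815

Rounded to 2 decimal places:

5.08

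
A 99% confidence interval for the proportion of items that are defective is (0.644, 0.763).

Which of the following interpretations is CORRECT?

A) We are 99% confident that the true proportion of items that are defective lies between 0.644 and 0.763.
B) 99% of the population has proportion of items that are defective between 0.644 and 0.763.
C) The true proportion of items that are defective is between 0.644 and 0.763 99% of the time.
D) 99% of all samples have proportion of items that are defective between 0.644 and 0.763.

A confidence interval represents our confidence in the procedure, not a probability statement about the parameter.

Key concept: If we repeated this sampling process many times and computed a 99% CI each time, about 99% of those intervals would contain the true population parameter.

For this specific interval (0.644, 0.763):
- Midpoint (point estimate): 0.7035
- Margin of error: 0.0595

The correct interpretation is the one stating confidence that the true parameter lies in the interval — option A.

A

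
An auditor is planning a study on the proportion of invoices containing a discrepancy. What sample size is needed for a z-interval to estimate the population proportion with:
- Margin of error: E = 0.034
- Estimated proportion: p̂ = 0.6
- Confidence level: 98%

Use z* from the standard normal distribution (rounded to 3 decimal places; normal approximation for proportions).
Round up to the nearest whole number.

Using z* for proportion z-interval (normal approximation).

For 98% confidence, z* = 2.326 (from standard normal table)

Sample size formula for proportion z-interval: n = z*²p̂(1-p̂)/E²

n = 2.326² × 0.6 × 0.4 / 0.034²
  = 5.410276 × 0.24 / 0.001156
  = 1123.2407

Round up to the nearest whole number: n = 1124

1124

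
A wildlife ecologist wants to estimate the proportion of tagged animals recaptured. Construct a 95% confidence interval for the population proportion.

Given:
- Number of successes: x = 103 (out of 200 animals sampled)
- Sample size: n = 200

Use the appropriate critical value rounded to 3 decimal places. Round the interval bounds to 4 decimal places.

Sample proportion: p̂ = 103/200 = 0.515000

Check conditions for normal approximation:
  np̂ = 103 ≥ 10 ✓
  n(1-p̂) = 97 ≥ 10 ✓

The sample is large enough, so use a z-interval (normal approximation) for the proportion.

For 95% confidence, z* = 1.96 (from standard normal table)

Standard error: SE = √(p̂(1-p̂)/n) = √(0.515000×0.485000/200) = 0.03533943

Margin of error: E = z* × SE = 1.96 × 0.03533943 = 0.069265

Z-interval: p̂ ± E = 0.515000 ± 0.069265 = (0.445735, 0.584265)

Rounded to 4 decimal places:

(0.4457, 0.5843)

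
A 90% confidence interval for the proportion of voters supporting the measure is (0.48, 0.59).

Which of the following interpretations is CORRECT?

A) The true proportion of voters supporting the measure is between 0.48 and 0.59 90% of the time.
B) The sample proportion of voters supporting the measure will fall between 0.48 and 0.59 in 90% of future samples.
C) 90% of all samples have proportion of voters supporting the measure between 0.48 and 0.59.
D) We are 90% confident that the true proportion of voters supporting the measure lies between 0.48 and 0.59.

A confidence interval represents our confidence in the procedure, not a probability statement about the parameter.

Key concept: If we repeated this sampling process many times and computed a 90% CI each time, about 90% of those intervals would contain the true population parameter.

For this specific interval (0.48, 0.59):
- Midpoint (point estimate): 0.535
- Margin of error: 0.055

The correct interpretation is the one stating confidence that the true parameter lies in the interval — option D.

D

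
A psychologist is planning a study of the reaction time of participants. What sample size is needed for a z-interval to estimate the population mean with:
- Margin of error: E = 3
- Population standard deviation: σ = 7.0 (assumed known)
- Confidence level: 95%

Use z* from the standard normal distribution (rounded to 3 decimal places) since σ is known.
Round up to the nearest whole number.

Using z* since population σ is known (z-interval formula).

For 95% confidence, z* = 1.96 (from standard normal table)

Sample size formula for z-interval: n = (z*σ/E)²

n = (1.96 × 7.0 / 3)²
  = (4.573333)²
  = 20.9154

Round up to the nearest whole number: n = 21

21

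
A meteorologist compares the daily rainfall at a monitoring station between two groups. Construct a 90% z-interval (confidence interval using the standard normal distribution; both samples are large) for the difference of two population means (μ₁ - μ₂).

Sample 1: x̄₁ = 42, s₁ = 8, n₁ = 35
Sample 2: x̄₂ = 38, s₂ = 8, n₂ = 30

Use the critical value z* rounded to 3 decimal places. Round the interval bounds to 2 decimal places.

Both samples are large (n₁ = 35 ≥ 30, n₂ = 30 ≥ 30), so a z-interval for the difference of means applies.

Point estimate: x̄₁ - x̄₂ = 42 - 38 = 4

Standard error: SE = √(s₁²/n₁ + s₂²/n₂)
= √(8²/35 + 8²/30)
= √(1.828571 + 2.133333)
= 1.990453

For 90% confidence, z* = 1.645 (from standard normal table)
Margin of error: E = z* × SE = 1.645 × 1.990453 = 3.2743

Z-interval: (x̄₁ - x̄₂) ± E = 4 ± 3.2743 = (0.7257, 7.2743)

Rounded to 2 decimal places:

(0.73, 7.27)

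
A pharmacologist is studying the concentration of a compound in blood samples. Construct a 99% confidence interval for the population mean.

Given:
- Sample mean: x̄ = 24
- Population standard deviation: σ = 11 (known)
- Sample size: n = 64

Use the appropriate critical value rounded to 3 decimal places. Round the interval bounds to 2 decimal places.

The population standard deviation σ is known, so use a z-interval (standard normal critical value).

For 99% confidence, z* = 2.576 (from standard normal table)

Standard error: SE = σ/√n = 11/√64 = 1.375000

Margin of error: E = z* × SE = 2.576 × 1.375000 = 3.5420

Z-interval: x̄ ± E = 24 ± 3.5420 = (20.4580, 27.5420)

Rounded to 2 decimal places:

(20.46, 27.54)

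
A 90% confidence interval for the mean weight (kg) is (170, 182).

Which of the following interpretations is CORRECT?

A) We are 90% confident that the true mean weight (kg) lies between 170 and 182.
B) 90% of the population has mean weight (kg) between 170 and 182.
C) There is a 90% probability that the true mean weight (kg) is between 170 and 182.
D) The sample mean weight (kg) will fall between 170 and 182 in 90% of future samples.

A confidence interval represents our confidence in the procedure, not a probability statement about the parameter.

Key concept: If we repeated this sampling process many times and computed a 90% CI each time, about 90% of those intervals would contain the true population parameter.

For this specific interval (170, 182):
- Midpoint (point estimate): 176
- Margin of error: 6

The correct interpretation is the one stating confidence that the true parameter lies in the interval — option A.

A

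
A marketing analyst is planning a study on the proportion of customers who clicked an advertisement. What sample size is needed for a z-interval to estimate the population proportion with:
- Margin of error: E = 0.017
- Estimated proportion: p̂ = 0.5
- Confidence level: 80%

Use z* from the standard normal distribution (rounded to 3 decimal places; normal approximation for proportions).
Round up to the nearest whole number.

Using z* for proportion z-interval (normal approximation).

For 80% confidence, z* = 1.282 (from standard normal table)

Sample size formula for proportion z-interval: n = z*²p̂(1-p̂)/E²

n = 1.282² × 0.5 × 0.5 / 0.017²
  = 1.643524 × 0.25 / 0.000289
  = 1421.7336

Round up to the nearest whole number: n = 1422

1422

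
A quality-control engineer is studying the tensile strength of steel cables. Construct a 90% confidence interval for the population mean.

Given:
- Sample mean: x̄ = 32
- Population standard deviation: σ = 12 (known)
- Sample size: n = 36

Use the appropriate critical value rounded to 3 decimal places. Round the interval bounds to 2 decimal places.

The population standard deviation σ is known, so use a z-interval (standard normal critical value).

For 90% confidence, z* = 1.645 (from standard normal table)

Standard error: SE = σ/√n = 12/√36 = 2.000000

Margin of error: E = z* × SE = 1.645 × 2.000000 = 3.2900

Z-interval: x̄ ± E = 32 ± 3.2900 = (28.7100, 35.2900)

Rounded to 2 decimal places:

(28.71, 35.29)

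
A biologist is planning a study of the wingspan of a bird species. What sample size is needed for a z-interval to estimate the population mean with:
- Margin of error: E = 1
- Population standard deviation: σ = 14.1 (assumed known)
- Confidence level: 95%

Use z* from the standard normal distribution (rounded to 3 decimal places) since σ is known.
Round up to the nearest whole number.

Using z* since population σ is known (z-interval formula).

For 95% confidence, z* = 1.96 (from standard normal table)

Sample size formula for z-interval: n = (z*σ/E)²

n = (1.96 × 14.1 / 1)²
  = (27.636000)²
  = 763.7485

Round up to the nearest whole number: n = 764

764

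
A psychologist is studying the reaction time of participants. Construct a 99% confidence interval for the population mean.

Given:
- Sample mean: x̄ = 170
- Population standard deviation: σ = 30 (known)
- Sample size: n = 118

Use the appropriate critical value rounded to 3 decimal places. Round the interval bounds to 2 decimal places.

The population standard deviation σ is known, so use a z-interval (standard normal critical value).

For 99% confidence, z* = 2.576 (from standard normal table)

Standard error: SE = σ/√n = 30/√118 = 2.761724

Margin of error: E = z* × SE = 2.576 × 2.761724 = 7.1142

Z-interval: x̄ ± E = 170 ± 7.1142 = (162.8858, 177.1142)

Rounded to 2 decimal places:

(162.89, 177.11)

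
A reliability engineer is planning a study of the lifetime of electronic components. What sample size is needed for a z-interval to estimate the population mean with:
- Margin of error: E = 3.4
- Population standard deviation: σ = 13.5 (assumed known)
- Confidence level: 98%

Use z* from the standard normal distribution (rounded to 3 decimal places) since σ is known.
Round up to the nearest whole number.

Using z* since population σ is known (z-interval formula).

For 98% confidence, z* = 2.326 (from standard normal table)

Sample size formula for z-interval: n = (z*σ/E)²

n = (2.326 × 13.5 / 3.4)²
  = (9.235588)²
  = 85.2961

Round up to the nearest whole number: n = 86

86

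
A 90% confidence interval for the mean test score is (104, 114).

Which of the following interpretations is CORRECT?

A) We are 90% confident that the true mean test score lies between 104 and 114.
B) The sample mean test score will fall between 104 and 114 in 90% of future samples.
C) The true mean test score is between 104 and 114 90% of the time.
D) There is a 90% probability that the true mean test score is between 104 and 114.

A confidence interval represents our confidence in the procedure, not a probability statement about the parameter.

Key concept: If we repeated this sampling process many times and computed a 90% CI each time, about 90% of those intervals would contain the true population parameter.

For this specific interval (104, 114):
- Midpoint (point estimate): 109
- Margin of error: 5

The correct interpretation is the one stating confidence that the true parameter lies in the interval — option A.

A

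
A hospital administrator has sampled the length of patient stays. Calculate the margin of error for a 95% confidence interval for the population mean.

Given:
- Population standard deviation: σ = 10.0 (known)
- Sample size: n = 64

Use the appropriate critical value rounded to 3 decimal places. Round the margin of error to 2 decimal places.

The population standard deviation σ is known, so use the z-interval margin of error formula.

For 95% confidence, z* = 1.96 (from standard normal table)

Margin of error formula for z-interval: E = z* × σ/√n

E = 1.96 × 10.0/√64
  = 1.96 × 1.250000
  = 2.4500

Rounded to 2 decimal places:

2.45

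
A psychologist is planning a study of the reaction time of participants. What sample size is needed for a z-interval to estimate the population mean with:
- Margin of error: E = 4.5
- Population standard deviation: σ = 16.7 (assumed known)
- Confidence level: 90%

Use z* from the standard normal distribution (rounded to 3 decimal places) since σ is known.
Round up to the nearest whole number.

Using z* since population σ is known (z-interval formula).

For 90% confidence, z* = 1.645 (from standard normal table)

Sample size formula for z-interval: n = (z*σ/E)²

n = (1.645 × 16.7 / 4.5)²
  = (6.104778)²
  = 37.2683

Round up to the nearest whole number: n = 38

38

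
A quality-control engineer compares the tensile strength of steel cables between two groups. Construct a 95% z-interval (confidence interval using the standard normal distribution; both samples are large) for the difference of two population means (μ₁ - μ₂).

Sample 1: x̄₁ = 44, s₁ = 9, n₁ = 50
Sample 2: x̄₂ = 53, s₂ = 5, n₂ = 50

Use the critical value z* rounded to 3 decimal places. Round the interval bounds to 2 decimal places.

Both samples are large (n₁ = 50 ≥ 30, n₂ = 50 ≥ 30), so a z-interval for the difference of means applies.

Point estimate: x̄₁ - x̄₂ = 44 - 53 = -9

Standard error: SE = √(s₁²/n₁ + s₂²/n₂)
= √(9²/50 + 5²/50)
= √(1.620000 + 0.500000)
= 1.456022

For 95% confidence, z* = 1.96 (from standard normal table)
Margin of error: E = z* × SE = 1.96 × 1.456022 = 2.8538

Z-interval: (x̄₁ - x̄₂) ± E = -9 ± 2.8538 = (-11.8538, -6.1462)

Rounded to 2 decimal places:

(-11.85, -6.15)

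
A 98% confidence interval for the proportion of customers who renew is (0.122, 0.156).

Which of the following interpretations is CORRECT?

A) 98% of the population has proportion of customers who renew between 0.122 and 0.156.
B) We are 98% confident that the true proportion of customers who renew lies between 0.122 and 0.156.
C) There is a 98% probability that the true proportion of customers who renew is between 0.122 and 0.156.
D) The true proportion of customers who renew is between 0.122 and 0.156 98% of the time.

A confidence interval represents our confidence in the procedure, not a probability statement about the parameter.

Key concept: If we repeated this sampling process many times and computed a 98% CI each time, about 98% of those intervals would contain the true population parameter.

For this specific interval (0.122, 0.156):
- Midpoint (point estimate): 0.139
- Margin of error: 0.017

The correct interpretation is the one stating confidence that the true parameter lies in the interval — option B.

B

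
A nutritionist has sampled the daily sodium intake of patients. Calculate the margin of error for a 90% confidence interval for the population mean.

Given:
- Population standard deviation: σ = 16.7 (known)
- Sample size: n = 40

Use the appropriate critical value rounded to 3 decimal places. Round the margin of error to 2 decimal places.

The population standard deviation σ is known, so use the z-interval margin of error formula.

For 90% confidence, z* = 1.645 (from standard normal table)

Margin of error formula for z-interval: E = z* × σ/√n

E = 1.645 × 16.7/√40
  = 1.645 × 2.640502
  = 4.3436

Rounded to 2 decimal places:

4.34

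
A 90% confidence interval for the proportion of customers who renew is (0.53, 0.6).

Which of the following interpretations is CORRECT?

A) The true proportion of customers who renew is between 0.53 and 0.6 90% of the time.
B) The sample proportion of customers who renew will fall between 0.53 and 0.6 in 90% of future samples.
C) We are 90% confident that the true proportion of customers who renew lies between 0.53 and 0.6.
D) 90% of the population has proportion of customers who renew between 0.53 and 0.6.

A confidence interval represents our confidence in the procedure, not a probability statement about the parameter.

Key concept: If we repeated this sampling process many times and computed a 90% CI each time, about 90% of those intervals would contain the true population parameter.

For this specific interval (0.53, 0.6):
- Midpoint (point estimate): 0.565
- Margin of error: 0.035

The correct interpretation is the one stating confidence that the true parameter lies in the interval — option C.

C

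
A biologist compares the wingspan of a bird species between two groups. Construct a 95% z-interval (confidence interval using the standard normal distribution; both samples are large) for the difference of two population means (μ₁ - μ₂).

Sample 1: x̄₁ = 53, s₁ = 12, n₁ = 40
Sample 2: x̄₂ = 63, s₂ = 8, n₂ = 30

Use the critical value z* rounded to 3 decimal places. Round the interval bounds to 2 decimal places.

Both samples are large (n₁ = 40 ≥ 30, n₂ = 30 ≥ 30), so a z-interval for the difference of means applies.

Point estimate: x̄₁ - x̄₂ = 53 - 63 = -10

Standard error: SE = √(s₁²/n₁ + s₂²/n₂)
= √(12²/40 + 8²/30)
= √(3.600000 + 2.133333)
= 2.394438

For 95% confidence, z* = 1.96 (from standard normal table)
Margin of error: E = z* × SE = 1.96 × 2.394438 = 4.6931

Z-interval: (x̄₁ - x̄₂) ± E = -10 ± 4.6931 = (-14.6931, -5.3069)

Rounded to 2 decimal places:

(-14.69, -5.31)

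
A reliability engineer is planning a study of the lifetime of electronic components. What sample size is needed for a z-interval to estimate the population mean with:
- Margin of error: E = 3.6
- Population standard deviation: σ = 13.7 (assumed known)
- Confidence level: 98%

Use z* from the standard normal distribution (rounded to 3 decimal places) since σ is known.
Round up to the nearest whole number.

Using z* since population σ is known (z-interval formula).

For 98% confidence, z* = 2.326 (from standard normal table)

Sample size formula for z-interval: n = (z*σ/E)²

n = (2.326 × 13.7 / 3.6)²
  = (8.851722)²
  = 78.3530

Round up to the nearest whole number: n = 79

79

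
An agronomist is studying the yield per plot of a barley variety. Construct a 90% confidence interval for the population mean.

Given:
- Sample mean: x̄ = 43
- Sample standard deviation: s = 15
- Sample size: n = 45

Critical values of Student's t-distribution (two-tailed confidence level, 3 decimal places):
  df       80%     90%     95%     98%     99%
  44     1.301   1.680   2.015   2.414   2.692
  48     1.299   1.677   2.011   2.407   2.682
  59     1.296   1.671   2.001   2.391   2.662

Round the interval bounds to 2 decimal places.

The population standard deviation σ is unknown (only the sample standard deviation s is given), so use a t-interval with df = n - 1 = 45 - 1 = 44.

For 90% confidence with df = 44, t* = 1.680 (from t-table)

Standard error: SE = s/√n = 15/√45 = 2.236068

Margin of error: E = t* × SE = 1.680 × 2.236068 = 3.7566

T-interval: x̄ ± E = 43 ± 3.7566 = (39.2434, 46.7566)

Rounded to 2 decimal places:

(39.24, 46.76)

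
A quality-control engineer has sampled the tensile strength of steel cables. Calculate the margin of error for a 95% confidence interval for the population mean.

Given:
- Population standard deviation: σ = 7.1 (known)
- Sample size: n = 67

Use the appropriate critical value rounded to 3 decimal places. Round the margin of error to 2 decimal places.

The population standard deviation σ is known, so use the z-interval margin of error formula.

For 95% confidence, z* = 1.96 (from standard normal table)

Margin of error formula for z-interval: E = z* × σ/√n

E = 1.96 × 7.1/√67
  = 1.96 × 0.867403
  = 1.7001

Rounded to 2 decimal places:

1.70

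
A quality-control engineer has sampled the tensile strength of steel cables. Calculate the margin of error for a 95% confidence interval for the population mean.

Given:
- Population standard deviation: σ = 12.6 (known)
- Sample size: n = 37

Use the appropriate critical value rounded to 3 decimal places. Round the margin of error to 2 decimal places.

The population standard deviation σ is known, so use the z-interval margin of error formula.

For 95% confidence, z* = 1.96 (from standard normal table)

Margin of error formula for z-interval: E = z* × σ/√n

E = 1.96 × 12.6/√37
  = 1.96 × 2.071427
  = 4.0600

Rounded to 2 decimal places:

4.06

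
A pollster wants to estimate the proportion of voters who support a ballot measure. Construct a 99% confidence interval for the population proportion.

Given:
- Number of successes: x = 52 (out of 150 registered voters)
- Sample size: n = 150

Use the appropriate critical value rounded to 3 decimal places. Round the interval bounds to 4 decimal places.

Sample proportion: p̂ = 52/150 = 0.346667

Check conditions for normal approximation:
  np̂ = 52 ≥ 10 ✓
  n(1-p̂) = 98 ≥ 10 ✓

The sample is large enough, so use a z-interval (normal approximation) for the proportion.

For 99% confidence, z* = 2.576 (from standard normal table)

Standard error: SE = √(p̂(1-p̂)/n) = √(0.346667×0.653333/150) = 0.03885777

Margin of error: E = z* × SE = 2.576 × 0.03885777 = 0.100098

Z-interval: p̂ ± E = 0.346667 ± 0.100098 = (0.246569, 0.446764)

Rounded to 4 decimal places:

(0.2466, 0.4468)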